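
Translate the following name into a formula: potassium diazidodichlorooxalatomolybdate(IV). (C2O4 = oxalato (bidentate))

Ligands: 2 azido (N3, -1), 1 oxalato (C2O4, -2), 2 chloro (Cl, -1). Ligand charge sum = -6.
With Mo in oxidation state +4, the complex ion is [Mo...]^2−.
Charge balance with potassium (+1) requires 1 complex ion per 2 potassium.

K2[Mo(C2O4)Cl2(N3)2]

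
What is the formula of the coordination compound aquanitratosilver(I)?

[Ag(H2O)(NO3)]

Ligands: 1 nitrato (NO3, -1), 1 aqua (H2O, neutral). Ligand charge sum = -1.
With Ag in oxidation state +1, the complex ion is [Ag...].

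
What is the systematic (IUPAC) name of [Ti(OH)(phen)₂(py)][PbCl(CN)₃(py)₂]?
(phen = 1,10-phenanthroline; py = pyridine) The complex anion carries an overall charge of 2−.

hydroxobis(1,10-phenanthroline)(pyridine)titanium(III) chlorotricyanobis(pyridine)plumbate(II)

The complex anion is given as 2−; its ligand charges sum to -4, so Pb = +2.
A 1:1 salt means the cation carries the equal and opposite charge, 2+.
Cation: ligand charges sum to -1; for the ion to be 2+, Ti = +3.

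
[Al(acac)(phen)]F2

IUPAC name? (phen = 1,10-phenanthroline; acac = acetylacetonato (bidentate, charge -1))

(acetylacetonato)(1,10-phenanthroline)aluminium(III) fluoride

The 2 fluoride counter-ions carry a total charge of -2, so each complex ion is 2+.
Ligand charges: 1×1,10-phenanthroline (neutral), 1×acetylacetonato (-1 each); total -1. So Al + (-1) = 2+, giving Al = +3.
Ligands are named alphabetically: acetylacetonato before phenanthroline.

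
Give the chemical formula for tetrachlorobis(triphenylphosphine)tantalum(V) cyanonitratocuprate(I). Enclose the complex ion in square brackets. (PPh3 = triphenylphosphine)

Cation [Ta…]: ligand charges -4, Ta(V) ⇒ ion charge 1+.
Anion [Cu…]: ligand charges -2, Cu(I) ⇒ ion charge 1−.

[TaCl4(PPh3)2][Cu(CN)(NO3)]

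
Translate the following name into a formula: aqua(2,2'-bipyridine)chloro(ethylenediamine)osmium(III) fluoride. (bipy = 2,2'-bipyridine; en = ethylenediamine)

[Os(bipy)Cl(en)(H2O)]F2

Ligands: 1 aqua (H2O, neutral), 1 2,2'-bipyridine (bipy, neutral), 1 chloro (Cl, -1), 1 ethylenediamine (en, neutral). Ligand charge sum = -1.
With Os in oxidation state +3, the complex ion is [Os...]^2+.
Charge balance with fluoride (-1) requires 1 complex ion per 2 fluoride.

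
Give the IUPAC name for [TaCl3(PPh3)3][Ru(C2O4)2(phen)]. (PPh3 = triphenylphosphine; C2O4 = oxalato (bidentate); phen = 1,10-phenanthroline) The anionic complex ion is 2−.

trichlorotris(triphenylphosphine)tantalum(V) dioxalato(1,10-phenanthroline)ruthenate(II)

Both ions are complex: the cation is named first with the plain metal name, the anion second with the -ate form; each ion's ligands are alphabetised independently.
The complex anion is given as 2−; its ligand charges sum to -4, so Ru = +2.
A 1:1 salt means the cation carries the equal and opposite charge, 2+.
Cation: ligand charges sum to -3; for the ion to be 2+, Ta = +5.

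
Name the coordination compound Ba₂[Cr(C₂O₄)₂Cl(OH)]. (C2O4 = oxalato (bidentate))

barium chlorohydroxodioxalatochromate(II)

The 2 barium counter-ions carry a total charge of +4, so each complex ion is 4−.
Ligand charges: 1×chloro (-1 each), 2×oxalato (-2 each), 1×hydroxo (-1 each); total -6. So Cr + (-6) = 4−, giving Cr = +2.
Ligands are named alphabetically: chloro before hydroxo before oxalato.
The complex ion is anionic, so chromium takes the -ate form chromate(II).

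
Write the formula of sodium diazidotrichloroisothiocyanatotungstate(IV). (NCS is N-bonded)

Ligands: 2 azido (N3, -1), 1 isothiocyanato (NCS, -1), 3 chloro (Cl, -1). Ligand charge sum = -6.
With W in oxidation state +4, the complex ion is [W...]^2−.
Charge balance with sodium (+1) requires 1 complex ion per 2 sodium.

Na2[WCl3(N3)2(NCS)]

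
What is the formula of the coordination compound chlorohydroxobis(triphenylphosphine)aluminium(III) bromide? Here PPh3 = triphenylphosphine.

Ligands: 1 chloro (Cl, -1), 2 triphenylphosphine (PPh3, neutral), 1 hydroxo (OH, -1). Ligand charge sum = -2.
With Al in oxidation state +3, the complex ion is [Al...]^1+.
Charge balance with bromide (-1) requires 1 complex ion per 1 bromide.

[AlCl(OH)(PPh3)2]Br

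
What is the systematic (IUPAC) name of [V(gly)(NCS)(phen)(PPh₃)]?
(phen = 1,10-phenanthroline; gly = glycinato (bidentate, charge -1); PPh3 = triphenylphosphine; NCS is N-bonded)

There is no counter-ion, so the complex is neutral overall.
Ligand charges: 1×1,10-phenanthroline (neutral), 1×glycinato (-1 each), 1×triphenylphosphine (neutral), 1×isothiocyanato (-1 each); total -2. So V + (-2) = 0, giving V = +2.
Ligands are named alphabetically: glycinato before isothiocyanato before phenanthroline before triphenylphosphine.

(glycinato)isothiocyanato(1,10-phenanthroline)(triphenylphosphine)vanadium(II)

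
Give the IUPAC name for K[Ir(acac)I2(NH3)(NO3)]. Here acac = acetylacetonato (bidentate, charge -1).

The 1 potassium counter-ion carries a total charge of +1, so each complex ion is 1−.
Ligand charges: 2×iodo (-1 each), 1×acetylacetonato (-1 each), 1×nitrato (-1 each), 1×ammine (neutral); total -4. So Ir + (-4) = 1−, giving Ir = +3.
Ligands are named alphabetically: acetylacetonato before ammine before iodo before nitrato.
The complex ion is anionic, so iridium takes the -ate form iridate(III).

potassium (acetylacetonato)amminediiodonitratoiridate(III)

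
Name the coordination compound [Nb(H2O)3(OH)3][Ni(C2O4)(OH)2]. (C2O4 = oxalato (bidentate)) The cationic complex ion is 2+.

Both ions are complex: the cation is named first with the plain metal name, the anion second with the -ate form; each ion's ligands are alphabetised independently.
The complex cation is given as 2+; its ligand charges sum to -3, so Nb = +5.
A 1:1 salt means the anion carries the equal and opposite charge, 2−.
Anion: ligand charges sum to -4; for the ion to be 2−, Ni = +2.

triaquatrihydroxoniobium(V) dihydroxooxalatonickelate(II)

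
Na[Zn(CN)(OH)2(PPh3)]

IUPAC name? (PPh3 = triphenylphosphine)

The 1 sodium counter-ion carries a total charge of +1, so each complex ion is 1−.
Ligand charges: 1×cyano (-1 each), 1×triphenylphosphine (neutral), 2×hydroxo (-1 each); total -3. So Zn + (-3) = 1−, giving Zn = +2.
Ligands are named alphabetically: cyano before hydroxo before triphenylphosphine.
The complex ion is anionic, so zinc takes the -ate form zincate(II).

sodium cyanodihydroxo(triphenylphosphine)zincate(II)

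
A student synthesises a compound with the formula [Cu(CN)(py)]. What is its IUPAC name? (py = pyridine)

cyano(pyridine)copper(I)

There is no counter-ion, so the complex is neutral overall.
Ligand charges: 1×pyridine (neutral), 1×cyano (-1 each); total -1. So Cu + (-1) = 0, giving Cu = +1.
Ligands are named alphabetically: cyano before pyridine.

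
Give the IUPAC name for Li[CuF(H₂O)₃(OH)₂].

The 1 lithium counter-ion carries a total charge of +1, so each complex ion is 1−.
Ligand charges: 3×aqua (neutral), 2×hydroxo (-1 each), 1×fluoro (-1 each); total -3. So Cu + (-3) = 1−, giving Cu = +2.
Ligands are named alphabetically: aqua before fluoro before hydroxo.
The complex ion is anionic, so copper takes the -ate form cuprate(II).

lithium triaquafluorodihydroxocuprate(II)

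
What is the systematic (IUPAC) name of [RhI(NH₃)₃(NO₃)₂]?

There is no counter-ion, so the complex is neutral overall.
Ligand charges: 2×nitrato (-1 each), 3×ammine (neutral), 1×iodo (-1 each); total -3. So Rh + (-3) = 0, giving Rh = +3.
Ligands are named alphabetically: ammine before iodo before nitrato.

triammineiododinitratorhodium(III)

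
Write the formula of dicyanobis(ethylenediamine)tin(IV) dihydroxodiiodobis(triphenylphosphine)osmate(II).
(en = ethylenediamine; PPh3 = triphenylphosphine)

[Sn(CN)2(en)2][OsI2(OH)2(PPh3)2]

Cation [Sn…]: ligand charges -2, Sn(IV) ⇒ ion charge 2+.
Anion [Os…]: ligand charges -4, Os(II) ⇒ ion charge 2−.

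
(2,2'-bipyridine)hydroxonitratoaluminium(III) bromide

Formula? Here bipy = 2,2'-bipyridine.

[Al(bipy)(NO3)(OH)]Br

Ligands: 1 nitrato (NO3, -1), 1 2,2'-bipyridine (bipy, neutral), 1 hydroxo (OH, -1). Ligand charge sum = -2.
With Al in oxidation state +3, the complex ion is [Al...]^1+.
Charge balance with bromide (-1) requires 1 complex ion per 1 bromide.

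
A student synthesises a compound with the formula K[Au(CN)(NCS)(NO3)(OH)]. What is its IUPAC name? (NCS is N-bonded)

The 1 potassium counter-ion carries a total charge of +1, so each complex ion is 1−.
Ligand charges: 1×hydroxo (-1 each), 1×isothiocyanato (-1 each), 1×nitrato (-1 each), 1×cyano (-1 each); total -4. So Au + (-4) = 1−, giving Au = +3.
Ligands are named alphabetically: cyano before hydroxo before isothiocyanato before nitrato.
The complex ion is anionic, so gold takes the -ate form aurate(III).

potassium cyanohydroxoisothiocyanatonitratoaurate(III)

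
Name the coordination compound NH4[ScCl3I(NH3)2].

The 1 ammonium counter-ion carries a total charge of +1, so each complex ion is 1−.
Ligand charges: 2×ammine (neutral), 1×iodo (-1 each), 3×chloro (-1 each); total -4. So Sc + (-4) = 1−, giving Sc = +3.
The complex ion is anionic, so scandium takes the -ate form scandate(III).

ammonium diamminetrichloroiodoscandate(III)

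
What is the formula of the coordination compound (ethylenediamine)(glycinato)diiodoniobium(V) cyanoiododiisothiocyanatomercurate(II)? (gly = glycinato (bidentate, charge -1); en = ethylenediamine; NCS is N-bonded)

Cation [Nb…]: ligand charges -3, Nb(V) ⇒ ion charge 2+.
Anion [Hg…]: ligand charges -4, Hg(II) ⇒ ion charge 2−.
One 2+ cation balances one 2− anion.

[Nb(en)(gly)I2][Hg(CN)I(NCS)2]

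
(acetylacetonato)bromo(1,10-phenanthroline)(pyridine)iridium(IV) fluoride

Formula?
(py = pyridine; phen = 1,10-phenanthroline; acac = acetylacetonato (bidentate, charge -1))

Ligands: 1 bromo (Br, -1), 1 pyridine (py, neutral), 1 1,10-phenanthroline (phen, neutral), 1 acetylacetonato (acac, -1). Ligand charge sum = -2.
With Ir in oxidation state +4, the complex ion is [Ir...]^2+.
Charge balance with fluoride (-1) requires 1 complex ion per 2 fluoride.

[Ir(acac)Br(phen)(py)]F2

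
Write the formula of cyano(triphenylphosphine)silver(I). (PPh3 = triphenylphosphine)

Ligands: 1 triphenylphosphine (PPh3, neutral), 1 cyano (CN, -1). Ligand charge sum = -1.
With Ag in oxidation state +1, the complex ion is [Ag...].

[Ag(CN)(PPh3)]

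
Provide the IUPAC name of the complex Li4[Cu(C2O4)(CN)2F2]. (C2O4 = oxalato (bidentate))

The 4 lithium counter-ions carry a total charge of +4, so each complex ion is 4−.
Ligand charges: 2×cyano (-1 each), 1×oxalato (-2 each), 2×fluoro (-1 each); total -6. So Cu + (-6) = 4−, giving Cu = +2.
Ligands are named alphabetically: cyano before fluoro before oxalato.
The complex ion is anionic, so copper takes the -ate form cuprate(II).

lithium dicyanodifluorooxalatocuprate(II)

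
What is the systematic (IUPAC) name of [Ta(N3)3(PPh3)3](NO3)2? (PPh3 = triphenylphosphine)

triazidotris(triphenylphosphine)tantalum(V) nitrate

The 2 nitrate counter-ions carry a total charge of -2, so each complex ion is 2+.
Ligand charges: 3×triphenylphosphine (neutral), 3×azido (-1 each); total -3. So Ta + (-3) = 2+, giving Ta = +5.
Ligands are named alphabetically: azido before triphenylphosphine.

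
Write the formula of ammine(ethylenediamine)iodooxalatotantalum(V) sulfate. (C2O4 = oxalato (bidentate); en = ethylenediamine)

Ligands: 1 oxalato (C2O4, -2), 1 ethylenediamine (en, neutral), 1 ammine (NH3, neutral), 1 iodo (I, -1). Ligand charge sum = -3.
Charge balance with sulfate (-2) requires 1 complex ion per 1 sulfate.

[Ta(C2O4)(en)I(NH3)]SO4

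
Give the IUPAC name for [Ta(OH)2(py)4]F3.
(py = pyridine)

dihydroxotetrakis(pyridine)tantalum(V) fluoride

The 3 fluoride counter-ions carry a total charge of -3, so each complex ion is 3+.
Ligand charges: 4×pyridine (neutral), 2×hydroxo (-1 each); total -2. So Ta + (-2) = 3+, giving Ta = +5.
Ligands are named alphabetically: hydroxo before pyridine.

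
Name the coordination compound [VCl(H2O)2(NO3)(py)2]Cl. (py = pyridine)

diaquachloronitratobis(pyridine)vanadium(III) chloride

The 1 chloride counter-ion carries a total charge of -1, so each complex ion is 1+.
Ligand charges: 2×aqua (neutral), 2×pyridine (neutral), 1×chloro (-1 each), 1×nitrato (-1 each); total -2. So V + (-2) = 1+, giving V = +3.
Ligands are named alphabetically: aqua before chloro before nitrato before pyridine.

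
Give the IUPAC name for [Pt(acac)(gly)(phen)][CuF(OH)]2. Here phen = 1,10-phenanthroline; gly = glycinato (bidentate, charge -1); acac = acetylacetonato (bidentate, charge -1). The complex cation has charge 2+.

(acetylacetonato)(glycinato)(1,10-phenanthroline)platinum(IV) fluorohydroxocuprate(I)

Both ions are complex: the cation is named first with the plain metal name, the anion second with the -ate form; each ion's ligands are alphabetised independently.
The complex cation is given as 2+; its ligand charges sum to -2, so Pt = +4.
With 2 anions per cation, each anion must be 2/2 = 1−.
Anion: ligand charges sum to -2; for the ion to be 1−, Cu = +1.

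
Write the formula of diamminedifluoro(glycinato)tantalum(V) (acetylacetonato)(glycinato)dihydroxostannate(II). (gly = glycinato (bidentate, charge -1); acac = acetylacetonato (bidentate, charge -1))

[TaF2(gly)(NH3)2][Sn(acac)(gly)(OH)2]

Cation [Ta…]: ligand charges -3, Ta(V) ⇒ ion charge 2+.
Anion [Sn…]: ligand charges -4, Sn(II) ⇒ ion charge 2−.
One 2+ cation balances one 2− anion.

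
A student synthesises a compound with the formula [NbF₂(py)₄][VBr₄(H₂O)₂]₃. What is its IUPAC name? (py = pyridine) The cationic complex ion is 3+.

difluorotetrakis(pyridine)niobium(V) diaquatetrabromovanadate(III)

The complex cation is given as 3+; its ligand charges sum to -2, so Nb = +5.
With 3 anions per cation, each anion must be 3/3 = 1−.
Anion: ligand charges sum to -4; for the ion to be 1−, V = +3.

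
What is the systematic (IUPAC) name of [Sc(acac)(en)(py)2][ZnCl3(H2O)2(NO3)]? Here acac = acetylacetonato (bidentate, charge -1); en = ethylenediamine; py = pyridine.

Both ions are complex: the cation is named first with the plain metal name, the anion second with the -ate form; each ion's ligands are alphabetised independently.
Zinc is always +2 in its complexes; the anion's ligand charges sum to -4, so the complex anion is 2−.
A 1:1 salt means the cation carries the equal and opposite charge, 2+.
Cation: ligand charges sum to -1; for the ion to be 2+, Sc = +3.

(acetylacetonato)(ethylenediamine)bis(pyridine)scandium(III) diaquatrichloronitratozincate(II)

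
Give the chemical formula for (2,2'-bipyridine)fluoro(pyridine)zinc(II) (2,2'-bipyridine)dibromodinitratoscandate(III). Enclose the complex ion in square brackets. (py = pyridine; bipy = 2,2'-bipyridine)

Cation [Zn…]: ligand charges -1, Zn(II) ⇒ ion charge 1+.
Anion [Sc…]: ligand charges -4, Sc(III) ⇒ ion charge 1−.

[Zn(bipy)F(py)][Sc(bipy)Br2(NO3)2]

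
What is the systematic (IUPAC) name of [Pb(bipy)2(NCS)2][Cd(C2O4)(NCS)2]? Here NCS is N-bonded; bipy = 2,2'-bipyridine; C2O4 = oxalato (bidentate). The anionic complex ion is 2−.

bis(2,2'-bipyridine)diisothiocyanatolead(IV) diisothiocyanatooxalatocadmate(II)

The complex anion is given as 2−; its ligand charges sum to -4, so Cd = +2.
A 1:1 salt means the cation carries the equal and opposite charge, 2+.
Cation: ligand charges sum to -2; for the ion to be 2+, Pb = +4.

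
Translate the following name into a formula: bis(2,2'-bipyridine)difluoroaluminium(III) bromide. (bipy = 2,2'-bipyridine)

Ligands: 2 2,2'-bipyridine (bipy, neutral), 2 fluoro (F, -1). Ligand charge sum = -2.
With Al in oxidation state +3, the complex ion is [Al...]^1+.
Charge balance with bromide (-1) requires 1 complex ion per 1 bromide.

[Al(bipy)2F2]Br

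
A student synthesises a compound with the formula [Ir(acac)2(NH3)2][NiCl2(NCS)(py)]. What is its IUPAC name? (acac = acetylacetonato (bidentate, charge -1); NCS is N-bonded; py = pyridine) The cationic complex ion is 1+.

bis(acetylacetonato)diammineiridium(III) dichloroisothiocyanato(pyridine)nickelate(II)

The complex cation is given as 1+; its ligand charges sum to -2, so Ir = +3.
A 1:1 salt means the anion carries the equal and opposite charge, 1−.
Anion: ligand charges sum to -3; for the ion to be 1−, Ni = +2.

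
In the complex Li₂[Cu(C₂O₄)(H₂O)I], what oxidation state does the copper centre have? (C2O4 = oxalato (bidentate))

+1

2 lithium outside the brackets (+1 each) → the complex ion is 2−.
Ligand charges: 1×H2O neutral; 1×I = -1; 1×C2O4 = -2; sum -3.
Cu + (-3) = 2− ⇒ Cu is +1.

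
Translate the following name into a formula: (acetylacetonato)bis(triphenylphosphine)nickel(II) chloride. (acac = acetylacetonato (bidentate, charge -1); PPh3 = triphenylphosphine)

Ligands: 1 acetylacetonato (acac, -1), 2 triphenylphosphine (PPh3, neutral). Ligand charge sum = -1.
With Ni in oxidation state +2, the complex ion is [Ni...]^1+.
Charge balance with chloride (-1) requires 1 complex ion per 1 chloride.

[Ni(acac)(PPh3)2]Cl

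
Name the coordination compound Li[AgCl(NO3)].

The 1 lithium counter-ion carries a total charge of +1, so each complex ion is 1−.
Ligand charges: 1×nitrato (-1 each), 1×chloro (-1 each); total -2. So Ag + (-2) = 1−, giving Ag = +1.
Ligands are named alphabetically: chloro before nitrato.
The complex ion is anionic, so silver takes the -ate form argentate(I).

lithium chloronitratoargentate(I)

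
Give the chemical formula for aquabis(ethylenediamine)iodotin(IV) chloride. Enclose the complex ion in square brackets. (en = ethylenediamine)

Ligands: 1 aqua (H2O, neutral), 1 iodo (I, -1), 2 ethylenediamine (en, neutral). Ligand charge sum = -1.
Charge balance with chloride (-1) requires 1 complex ion per 3 chloride.

[Sn(en)2(H2O)I]Cl3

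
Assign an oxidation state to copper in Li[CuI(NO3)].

+1

1 lithium outside the brackets (+1 each) → the complex ion is 1−.
Ligand charges: 1×I = -1; 1×NO3 = -1; sum -2.
Cu + (-2) = 1− ⇒ Cu is +1.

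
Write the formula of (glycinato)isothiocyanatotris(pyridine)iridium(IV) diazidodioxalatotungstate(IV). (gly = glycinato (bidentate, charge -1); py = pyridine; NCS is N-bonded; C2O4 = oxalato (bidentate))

[Ir(gly)(NCS)(py)3][W(C2O4)2(N3)2]

Cation [Ir…]: ligand charges -2, Ir(IV) ⇒ ion charge 2+.
Anion [W…]: ligand charges -6, W(IV) ⇒ ion charge 2−.
One 2+ cation balances one 2− anion.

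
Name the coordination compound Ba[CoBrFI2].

barium bromofluorodiiodocobaltate(II)

The 1 barium counter-ion carries a total charge of +2, so each complex ion is 2−.
Ligand charges: 1×fluoro (-1 each), 2×iodo (-1 each), 1×bromo (-1 each); total -4. So Co + (-4) = 2−, giving Co = +2.
Ligands are named alphabetically: bromo before fluoro before iodo.
The complex ion is anionic, so cobalt takes the -ate form cobaltate(II).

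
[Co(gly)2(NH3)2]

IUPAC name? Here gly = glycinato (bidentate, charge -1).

diamminebis(glycinato)cobalt(II)

There is no counter-ion, so the complex is neutral overall.
Ligand charges: 2×glycinato (-1 each), 2×ammine (neutral); total -2. So Co + (-2) = 0, giving Co = +2.
Ligands are named alphabetically: ammine before glycinato.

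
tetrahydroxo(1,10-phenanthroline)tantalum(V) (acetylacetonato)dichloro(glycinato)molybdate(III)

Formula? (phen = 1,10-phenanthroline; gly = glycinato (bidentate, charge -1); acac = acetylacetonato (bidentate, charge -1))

Cation [Ta…]: ligand charges -4, Ta(V) ⇒ ion charge 1+.
Anion [Mo…]: ligand charges -4, Mo(III) ⇒ ion charge 1−.

[Ta(OH)4(phen)][Mo(acac)Cl2(gly)]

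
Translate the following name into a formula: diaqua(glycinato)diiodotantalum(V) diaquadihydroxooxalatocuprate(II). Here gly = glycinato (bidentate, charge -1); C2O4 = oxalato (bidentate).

[Ta(gly)(H2O)2I2][Cu(C2O4)(H2O)2(OH)2]

Cation [Ta…]: ligand charges -3, Ta(V) ⇒ ion charge 2+.
Anion [Cu…]: ligand charges -4, Cu(II) ⇒ ion charge 2−.
One 2+ cation balances one 2− anion.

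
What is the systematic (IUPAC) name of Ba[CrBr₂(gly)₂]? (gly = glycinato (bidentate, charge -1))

barium dibromobis(glycinato)chromate(II)

The 1 barium counter-ion carries a total charge of +2, so each complex ion is 2−.
Ligand charges: 2×bromo (-1 each), 2×glycinato (-1 each); total -4. So Cr + (-4) = 2−, giving Cr = +2.
The complex ion is anionic, so chromium takes the -ate form chromate(II).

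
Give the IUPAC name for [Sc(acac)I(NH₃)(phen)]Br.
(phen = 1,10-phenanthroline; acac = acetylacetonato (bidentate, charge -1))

(acetylacetonato)ammineiodo(1,10-phenanthroline)scandium(III) bromide

The 1 bromide counter-ion carries a total charge of -1, so each complex ion is 1+.
Ligand charges: 1×1,10-phenanthroline (neutral), 1×acetylacetonato (-1 each), 1×ammine (neutral), 1×iodo (-1 each); total -2. So Sc + (-2) = 1+, giving Sc = +3.
Ligands are named alphabetically: acetylacetonato before ammine before iodo before phenanthroline.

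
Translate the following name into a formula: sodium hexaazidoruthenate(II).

Ligands: 6 azido (N3, -1). Ligand charge sum = -6.
Charge balance with sodium (+1) requires 1 complex ion per 4 sodium.

Na4[Ru(N3)6]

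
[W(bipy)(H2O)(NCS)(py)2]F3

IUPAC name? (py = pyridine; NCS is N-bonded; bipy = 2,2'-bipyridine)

The 3 fluoride counter-ions carry a total charge of -3, so each complex ion is 3+.
Ligand charges: 1×aqua (neutral), 2×pyridine (neutral), 1×isothiocyanato (-1 each), 1×2,2'-bipyridine (neutral); total -1. So W + (-1) = 3+, giving W = +4.
Ligands are named alphabetically: aqua before bipyridine before isothiocyanato before pyridine.

aqua(2,2'-bipyridine)isothiocyanatobis(pyridine)tungsten(IV) fluoride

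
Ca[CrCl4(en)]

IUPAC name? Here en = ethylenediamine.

calcium tetrachloro(ethylenediamine)chromate(II)

The 1 calcium counter-ion carries a total charge of +2, so each complex ion is 2−.
Ligand charges: 4×chloro (-1 each), 1×ethylenediamine (neutral); total -4. So Cr + (-4) = 2−, giving Cr = +2.
The complex ion is anionic, so chromium takes the -ate form chromate(II).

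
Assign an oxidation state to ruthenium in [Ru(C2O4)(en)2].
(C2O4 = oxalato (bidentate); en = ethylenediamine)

No counter-ion: the bracketed complex is neutral.
Ligand charges: 1×C2O4 = -2; 2×en neutral; sum -2.
Ru + (-2) = 0 ⇒ Ru is +2.

+2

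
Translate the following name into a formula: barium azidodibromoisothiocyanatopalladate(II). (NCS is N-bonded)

Ligands: 2 bromo (Br, -1), 1 azido (N3, -1), 1 isothiocyanato (NCS, -1). Ligand charge sum = -4.
With Pd in oxidation state +2, the complex ion is [Pd...]^2−.
Charge balance with barium (+2) requires 1 complex ion per 1 barium.

Ba[PdBr2(N3)(NCS)]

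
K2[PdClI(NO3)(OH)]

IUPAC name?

The 2 potassium counter-ions carry a total charge of +2, so each complex ion is 2−.
Ligand charges: 1×iodo (-1 each), 1×chloro (-1 each), 1×nitrato (-1 each), 1×hydroxo (-1 each); total -4. So Pd + (-4) = 2−, giving Pd = +2.
Ligands are named alphabetically: chloro before hydroxo before iodo before nitrato.
The complex ion is anionic, so palladium takes the -ate form palladate(II).

potassium chlorohydroxoiodonitratopalladate(II)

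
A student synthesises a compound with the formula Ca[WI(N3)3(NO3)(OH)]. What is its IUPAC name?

calcium triazidohydroxoiodonitratotungstate(IV)

The 1 calcium counter-ion carries a total charge of +2, so each complex ion is 2−.
Ligand charges: 1×iodo (-1 each), 3×azido (-1 each), 1×nitrato (-1 each), 1×hydroxo (-1 each); total -6. So W + (-6) = 2−, giving W = +4.
Ligands are named alphabetically: azido before hydroxo before iodo before nitrato.
The complex ion is anionic, so tungsten takes the -ate form tungstate(IV).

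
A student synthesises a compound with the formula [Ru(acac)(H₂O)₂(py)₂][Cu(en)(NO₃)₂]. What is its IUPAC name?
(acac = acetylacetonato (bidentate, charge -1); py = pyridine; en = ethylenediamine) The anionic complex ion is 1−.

Both ions are complex: the cation is named first with the plain metal name, the anion second with the -ate form; each ion's ligands are alphabetised independently.
The complex anion is given as 1−; its ligand charges sum to -2, so Cu = +1.
A 1:1 salt means the cation carries the equal and opposite charge, 1+.
Cation: ligand charges sum to -1; for the ion to be 1+, Ru = +2.

(acetylacetonato)diaquabis(pyridine)ruthenium(II) (ethylenediamine)dinitratocuprate(I)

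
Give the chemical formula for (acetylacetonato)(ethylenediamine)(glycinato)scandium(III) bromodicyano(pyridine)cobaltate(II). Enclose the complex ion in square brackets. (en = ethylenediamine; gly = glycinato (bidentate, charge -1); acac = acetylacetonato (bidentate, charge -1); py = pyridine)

Cation [Sc…]: ligand charges -2, Sc(III) ⇒ ion charge 1+.
Anion [Co…]: ligand charges -3, Co(II) ⇒ ion charge 1−.
One 1+ cation balances one 1− anion.

[Sc(acac)(en)(gly)][CoBr(CN)2(py)]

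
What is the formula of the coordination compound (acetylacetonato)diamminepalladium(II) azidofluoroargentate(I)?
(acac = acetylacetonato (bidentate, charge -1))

[Pd(acac)(NH3)2][AgF(N3)]

Cation [Pd…]: ligand charges -1, Pd(II) ⇒ ion charge 1+.
Anion [Ag…]: ligand charges -2, Ag(I) ⇒ ion charge 1−.
One 1+ cation balances one 1− anion.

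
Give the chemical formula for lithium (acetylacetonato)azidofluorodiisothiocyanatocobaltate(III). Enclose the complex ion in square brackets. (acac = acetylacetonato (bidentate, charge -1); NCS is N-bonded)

Ligands: 1 acetylacetonato (acac, -1), 2 isothiocyanato (NCS, -1), 1 azido (N3, -1), 1 fluoro (F, -1). Ligand charge sum = -5.
With Co in oxidation state +3, the complex ion is [Co...]^2−.
Charge balance with lithium (+1) requires 1 complex ion per 2 lithium.

Li2[Co(acac)F(N3)(NCS)2]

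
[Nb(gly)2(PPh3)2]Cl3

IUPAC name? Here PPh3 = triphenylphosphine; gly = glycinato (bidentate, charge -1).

bis(glycinato)bis(triphenylphosphine)niobium(V) chloride

The 3 chloride counter-ions carry a total charge of -3, so each complex ion is 3+.
Ligand charges: 2×triphenylphosphine (neutral), 2×glycinato (-1 each); total -2. So Nb + (-2) = 3+, giving Nb = +5.
Ligands are named alphabetically: glycinato before triphenylphosphine.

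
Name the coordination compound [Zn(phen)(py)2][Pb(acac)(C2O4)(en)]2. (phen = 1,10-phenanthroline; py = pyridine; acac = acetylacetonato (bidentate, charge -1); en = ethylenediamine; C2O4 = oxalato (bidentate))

Zinc is always +2 in its complexes; the cation's ligand charges sum to 0, so the complex cation is 2+.
With 2 anions per cation, each anion must be 2/2 = 1−.
Anion: ligand charges sum to -3; for the ion to be 1−, Pb = +2.

(1,10-phenanthroline)bis(pyridine)zinc(II) (acetylacetonato)(ethylenediamine)oxalatoplumbate(II)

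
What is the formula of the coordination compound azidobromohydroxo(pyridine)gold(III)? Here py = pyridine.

Ligands: 1 pyridine (py, neutral), 1 bromo (Br, -1), 1 hydroxo (OH, -1), 1 azido (N3, -1). Ligand charge sum = -3.
With Au in oxidation state +3, the complex ion is [Au...].

[AuBr(N3)(OH)(py)]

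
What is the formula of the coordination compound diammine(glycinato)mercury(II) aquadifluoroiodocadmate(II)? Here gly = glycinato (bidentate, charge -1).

[Hg(gly)(NH3)2][CdF2(H2O)I]

Cation [Hg…]: ligand charges -1, Hg(II) ⇒ ion charge 1+.
Anion [Cd…]: ligand charges -3, Cd(II) ⇒ ion charge 1−.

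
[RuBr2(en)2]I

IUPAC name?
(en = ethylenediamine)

The 1 iodide counter-ion carries a total charge of -1, so each complex ion is 1+.
Ligand charges: 2×ethylenediamine (neutral), 2×bromo (-1 each); total -2. So Ru + (-2) = 1+, giving Ru = +3.
Ligands are named alphabetically: bromo before ethylenediamine.

dibromobis(ethylenediamine)ruthenium(III) iodide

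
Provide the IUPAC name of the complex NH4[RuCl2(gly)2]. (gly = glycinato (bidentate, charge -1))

ammonium dichlorobis(glycinato)ruthenate(III)

The 1 ammonium counter-ion carries a total charge of +1, so each complex ion is 1−.
Ligand charges: 2×chloro (-1 each), 2×glycinato (-1 each); total -4. So Ru + (-4) = 1−, giving Ru = +3.
Ligands are named alphabetically: chloro before glycinato.
The complex ion is anionic, so ruthenium takes the -ate form ruthenate(III).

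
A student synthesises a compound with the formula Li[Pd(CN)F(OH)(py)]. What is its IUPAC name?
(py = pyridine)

lithium cyanofluorohydroxo(pyridine)palladate(II)

The 1 lithium counter-ion carries a total charge of +1, so each complex ion is 1−.
Ligand charges: 1×fluoro (-1 each), 1×hydroxo (-1 each), 1×cyano (-1 each), 1×pyridine (neutral); total -3. So Pd + (-3) = 1−, giving Pd = +2.
The complex ion is anionic, so palladium takes the -ate form palladate(II).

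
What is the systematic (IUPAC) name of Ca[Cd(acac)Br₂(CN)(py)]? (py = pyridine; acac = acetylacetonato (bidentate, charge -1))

The 1 calcium counter-ion carries a total charge of +2, so each complex ion is 2−.
Ligand charges: 2×bromo (-1 each), 1×pyridine (neutral), 1×acetylacetonato (-1 each), 1×cyano (-1 each); total -4. So Cd + (-4) = 2−, giving Cd = +2.
The complex ion is anionic, so cadmium takes the -ate form cadmate(II).

calcium (acetylacetonato)dibromocyano(pyridine)cadmate(II)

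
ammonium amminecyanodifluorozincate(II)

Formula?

NH4[Zn(CN)F2(NH3)]

Ligands: 2 fluoro (F, -1), 1 cyano (CN, -1), 1 ammine (NH3, neutral). Ligand charge sum = -3.
Charge balance with ammonium (+1) requires 1 complex ion per 1 ammonium.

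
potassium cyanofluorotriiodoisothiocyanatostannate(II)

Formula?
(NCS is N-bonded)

Ligands: 1 cyano (CN, -1), 1 fluoro (F, -1), 1 isothiocyanato (NCS, -1), 3 iodo (I, -1). Ligand charge sum = -6.
With Sn in oxidation state +2, the complex ion is [Sn...]^4−.
Charge balance with potassium (+1) requires 1 complex ion per 4 potassium.

K4[Sn(CN)FI3(NCS)]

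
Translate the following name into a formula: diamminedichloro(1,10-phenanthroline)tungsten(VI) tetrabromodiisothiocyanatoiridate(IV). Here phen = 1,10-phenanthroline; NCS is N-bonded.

[WCl2(NH3)2(phen)][IrBr4(NCS)2]2

Cation [W…]: ligand charges -2, W(VI) ⇒ ion charge 4+.
Anion [Ir…]: ligand charges -6, Ir(IV) ⇒ ion charge 2−.
One 4+ cation requires 2 of the 2− anion.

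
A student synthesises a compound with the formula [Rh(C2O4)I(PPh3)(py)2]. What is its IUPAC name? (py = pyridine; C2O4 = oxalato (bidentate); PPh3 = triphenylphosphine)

iodooxalatobis(pyridine)(triphenylphosphine)rhodium(III)

There is no counter-ion, so the complex is neutral overall.
Ligand charges: 2×pyridine (neutral), 1×iodo (-1 each), 1×oxalato (-2 each), 1×triphenylphosphine (neutral); total -3. So Rh + (-3) = 0, giving Rh = +3.
Ligands are named alphabetically: iodo before oxalato before pyridine before triphenylphosphine.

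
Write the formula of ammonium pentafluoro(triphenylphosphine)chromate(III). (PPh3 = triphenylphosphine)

Ligands: 1 triphenylphosphine (PPh3, neutral), 5 fluoro (F, -1). Ligand charge sum = -5.
Charge balance with ammonium (+1) requires 1 complex ion per 2 ammonium.

(NH4)2[CrF5(PPh3)]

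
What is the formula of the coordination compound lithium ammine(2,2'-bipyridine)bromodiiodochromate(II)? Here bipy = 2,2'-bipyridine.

Ligands: 1 2,2'-bipyridine (bipy, neutral), 1 ammine (NH3, neutral), 2 iodo (I, -1), 1 bromo (Br, -1). Ligand charge sum = -3.
With Cr in oxidation state +2, the complex ion is [Cr...]^1−.
Charge balance with lithium (+1) requires 1 complex ion per 1 lithium.

Li[Cr(bipy)BrI2(NH3)]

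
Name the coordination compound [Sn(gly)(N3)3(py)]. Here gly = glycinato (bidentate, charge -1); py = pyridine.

triazido(glycinato)(pyridine)tin(IV)

There is no counter-ion, so the complex is neutral overall.
Ligand charges: 1×glycinato (-1 each), 3×azido (-1 each), 1×pyridine (neutral); total -4. So Sn + (-4) = 0, giving Sn = +4.
Ligands are named alphabetically: azido before glycinato before pyridine.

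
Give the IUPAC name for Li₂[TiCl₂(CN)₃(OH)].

lithium dichlorotricyanohydroxotitanate(IV)

The 2 lithium counter-ions carry a total charge of +2, so each complex ion is 2−.
Ligand charges: 2×chloro (-1 each), 3×cyano (-1 each), 1×hydroxo (-1 each); total -6. So Ti + (-6) = 2−, giving Ti = +4.
Ligands are named alphabetically: chloro before cyano before hydroxo.
The complex ion is anionic, so titanium takes the -ate form titanate(IV).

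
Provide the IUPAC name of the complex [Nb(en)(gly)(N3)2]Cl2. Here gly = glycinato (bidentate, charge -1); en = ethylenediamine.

The 2 chloride counter-ions carry a total charge of -2, so each complex ion is 2+.
Ligand charges: 1×glycinato (-1 each), 1×ethylenediamine (neutral), 2×azido (-1 each); total -3. So Nb + (-3) = 2+, giving Nb = +5.
Ligands are named alphabetically: azido before ethylenediamine before glycinato.

diazido(ethylenediamine)(glycinato)niobium(V) chloride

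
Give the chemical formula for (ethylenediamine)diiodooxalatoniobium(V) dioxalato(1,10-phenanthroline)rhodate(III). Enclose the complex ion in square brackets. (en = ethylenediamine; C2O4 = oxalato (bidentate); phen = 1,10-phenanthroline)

Cation [Nb…]: ligand charges -4, Nb(V) ⇒ ion charge 1+.
Anion [Rh…]: ligand charges -4, Rh(III) ⇒ ion charge 1−.
One 1+ cation balances one 1− anion.

[Nb(C2O4)(en)I2][Rh(C2O4)2(phen)]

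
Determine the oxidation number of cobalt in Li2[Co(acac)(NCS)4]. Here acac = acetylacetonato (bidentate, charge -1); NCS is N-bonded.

+3

2 lithium outside the brackets (+1 each) → the complex ion is 2−.
Ligand charges: 1×acac = -1; 4×NCS = -4; sum -5.
Co + (-5) = 2− ⇒ Co is +3.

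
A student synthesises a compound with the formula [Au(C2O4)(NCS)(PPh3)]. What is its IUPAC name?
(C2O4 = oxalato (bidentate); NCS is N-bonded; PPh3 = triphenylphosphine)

There is no counter-ion, so the complex is neutral overall.
Ligand charges: 1×oxalato (-2 each), 1×isothiocyanato (-1 each), 1×triphenylphosphine (neutral); total -3. So Au + (-3) = 0, giving Au = +3.
Ligands are named alphabetically: isothiocyanato before oxalato before triphenylphosphine.

isothiocyanatooxalato(triphenylphosphine)gold(III)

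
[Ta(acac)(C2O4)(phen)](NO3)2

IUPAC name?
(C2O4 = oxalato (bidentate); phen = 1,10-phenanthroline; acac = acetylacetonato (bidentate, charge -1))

(acetylacetonato)oxalato(1,10-phenanthroline)tantalum(V) nitrate

The 2 nitrate counter-ions carry a total charge of -2, so each complex ion is 2+.
Ligand charges: 1×oxalato (-2 each), 1×1,10-phenanthroline (neutral), 1×acetylacetonato (-1 each); total -3. So Ta + (-3) = 2+, giving Ta = +5.
Ligands are named alphabetically: acetylacetonato before oxalato before phenanthroline.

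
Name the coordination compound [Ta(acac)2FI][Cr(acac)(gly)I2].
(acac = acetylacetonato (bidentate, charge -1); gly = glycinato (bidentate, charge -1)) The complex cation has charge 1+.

bis(acetylacetonato)fluoroiodotantalum(V) (acetylacetonato)(glycinato)diiodochromate(III)

The complex cation is given as 1+; its ligand charges sum to -4, so Ta = +5.
A 1:1 salt means the anion carries the equal and opposite charge, 1−.
Anion: ligand charges sum to -4; for the ion to be 1−, Cr = +3.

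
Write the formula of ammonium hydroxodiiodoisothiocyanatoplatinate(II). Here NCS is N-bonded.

Ligands: 1 hydroxo (OH, -1), 2 iodo (I, -1), 1 isothiocyanato (NCS, -1). Ligand charge sum = -4.
With Pt in oxidation state +2, the complex ion is [Pt...]^2−.
Charge balance with ammonium (+1) requires 1 complex ion per 2 ammonium.

(NH4)2[PtI2(NCS)(OH)]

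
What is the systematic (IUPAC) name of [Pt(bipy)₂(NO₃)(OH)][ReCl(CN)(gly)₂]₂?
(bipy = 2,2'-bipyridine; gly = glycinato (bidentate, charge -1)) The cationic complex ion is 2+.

bis(2,2'-bipyridine)hydroxonitratoplatinum(IV) chlorocyanobis(glycinato)rhenate(III)

Both ions are complex: the cation is named first with the plain metal name, the anion second with the -ate form; each ion's ligands are alphabetised independently.
The complex cation is given as 2+; its ligand charges sum to -2, so Pt = +4.
With 2 anions per cation, each anion must be 2/2 = 1−.
Anion: ligand charges sum to -4; for the ion to be 1−, Re = +3.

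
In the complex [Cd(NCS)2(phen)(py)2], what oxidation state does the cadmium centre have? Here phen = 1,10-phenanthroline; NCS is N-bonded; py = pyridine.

+2

No counter-ion: the bracketed complex is neutral.
Ligand charges: 1×phen neutral; 2×NCS = -2; 2×py neutral; sum -2.
Cd + (-2) = 0 ⇒ Cd is +2.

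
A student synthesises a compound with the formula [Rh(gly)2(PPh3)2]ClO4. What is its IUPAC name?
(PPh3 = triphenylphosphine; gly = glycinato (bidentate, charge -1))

bis(glycinato)bis(triphenylphosphine)rhodium(III) perchlorate

The 1 perchlorate counter-ion carries a total charge of -1, so each complex ion is 1+.
Ligand charges: 2×triphenylphosphine (neutral), 2×glycinato (-1 each); total -2. So Rh + (-2) = 1+, giving Rh = +3.
Ligands are named alphabetically: glycinato before triphenylphosphine.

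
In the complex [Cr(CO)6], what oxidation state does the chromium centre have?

0

No counter-ion: the bracketed complex is neutral.
Ligand charges: 6×CO neutral; sum 0.
Cr + (0) = 0 ⇒ Cr is 0.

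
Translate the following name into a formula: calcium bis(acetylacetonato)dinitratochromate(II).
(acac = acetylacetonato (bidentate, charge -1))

Ca[Cr(acac)2(NO3)2]

Ligands: 2 nitrato (NO3, -1), 2 acetylacetonato (acac, -1). Ligand charge sum = -4.
With Cr in oxidation state +2, the complex ion is [Cr...]^2−.
Charge balance with calcium (+2) requires 1 complex ion per 1 calcium.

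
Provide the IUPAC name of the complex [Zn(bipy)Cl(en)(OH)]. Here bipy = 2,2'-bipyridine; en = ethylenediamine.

There is no counter-ion, so the complex is neutral overall.
Ligand charges: 1×chloro (-1 each), 1×2,2'-bipyridine (neutral), 1×hydroxo (-1 each), 1×ethylenediamine (neutral); total -2. So Zn + (-2) = 0, giving Zn = +2.
Ligands are named alphabetically: bipyridine before chloro before ethylenediamine before hydroxo.

(2,2'-bipyridine)chloro(ethylenediamine)hydroxozinc(II)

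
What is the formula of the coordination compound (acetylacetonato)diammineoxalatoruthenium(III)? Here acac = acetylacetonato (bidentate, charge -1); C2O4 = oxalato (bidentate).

[Ru(acac)(C2O4)(NH3)2]

Ligands: 1 acetylacetonato (acac, -1), 1 oxalato (C2O4, -2), 2 ammine (NH3, neutral). Ligand charge sum = -3.
With Ru in oxidation state +3, the complex ion is [Ru...].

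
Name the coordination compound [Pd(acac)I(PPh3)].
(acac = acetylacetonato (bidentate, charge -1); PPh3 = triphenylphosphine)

There is no counter-ion, so the complex is neutral overall.
Ligand charges: 1×acetylacetonato (-1 each), 1×iodo (-1 each), 1×triphenylphosphine (neutral); total -2. So Pd + (-2) = 0, giving Pd = +2.
Ligands are named alphabetically: acetylacetonato before iodo before triphenylphosphine.

(acetylacetonato)iodo(triphenylphosphine)palladium(II)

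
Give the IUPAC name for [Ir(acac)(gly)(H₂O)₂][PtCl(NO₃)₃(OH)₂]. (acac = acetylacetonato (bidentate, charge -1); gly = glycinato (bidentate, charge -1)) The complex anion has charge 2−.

(acetylacetonato)diaqua(glycinato)iridium(IV) chlorodihydroxotrinitratoplatinate(IV)

Both ions are complex: the cation is named first with the plain metal name, the anion second with the -ate form; each ion's ligands are alphabetised independently.
The complex anion is given as 2−; its ligand charges sum to -6, so Pt = +4.
A 1:1 salt means the cation carries the equal and opposite charge, 2+.
Cation: ligand charges sum to -2; for the ion to be 2+, Ir = +4.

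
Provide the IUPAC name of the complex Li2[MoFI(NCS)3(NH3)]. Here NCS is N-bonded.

lithium amminefluoroiodotriisothiocyanatomolybdate(III)

The 2 lithium counter-ions carry a total charge of +2, so each complex ion is 2−.
Ligand charges: 3×isothiocyanato (-1 each), 1×iodo (-1 each), 1×fluoro (-1 each), 1×ammine (neutral); total -5. So Mo + (-5) = 2−, giving Mo = +3.
Ligands are named alphabetically: ammine before fluoro before iodo before isothiocyanato.
The complex ion is anionic, so molybdenum takes the -ate form molybdate(III).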